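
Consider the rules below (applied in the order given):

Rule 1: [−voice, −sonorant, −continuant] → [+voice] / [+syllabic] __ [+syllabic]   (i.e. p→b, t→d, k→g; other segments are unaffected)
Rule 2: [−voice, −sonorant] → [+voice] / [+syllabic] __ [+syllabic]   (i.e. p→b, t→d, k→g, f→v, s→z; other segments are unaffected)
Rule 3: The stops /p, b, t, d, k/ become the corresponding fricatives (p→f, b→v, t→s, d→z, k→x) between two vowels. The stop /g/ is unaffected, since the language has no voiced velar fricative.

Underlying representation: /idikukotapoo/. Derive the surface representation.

Rule 1 (intervocalic voicing): /k/ is a voiceless stop between vowels /i/ and /u/, so it voices to [g]. /k/ is a voiceless stop between vowels /u/ and /o/, so it voices to [g]. /t/ is a voiceless stop between vowels /o/ and /a/, so it voices to [d]. /p/ is a voiceless stop between vowels /a/ and /o/, so it voices to [b]. /idikukotapoo/ → idigugodaboo.
Rule 2 (intervocalic voicing): no segment meets the environment; /idigugodaboo/ is unchanged.
Rule 3 (intervocalic spirantization): /d/ is a stop between vowels /i/ and /i/, so it spirantizes to the fricative [z]. /d/ is a stop between vowels /o/ and /a/, so it spirantizes to the fricative [z]. /b/ is a stop between vowels /a/ and /o/, so it spirantizes to the fricative [v]. /idigugodaboo/ → izigugozavoo.

izigugozavoo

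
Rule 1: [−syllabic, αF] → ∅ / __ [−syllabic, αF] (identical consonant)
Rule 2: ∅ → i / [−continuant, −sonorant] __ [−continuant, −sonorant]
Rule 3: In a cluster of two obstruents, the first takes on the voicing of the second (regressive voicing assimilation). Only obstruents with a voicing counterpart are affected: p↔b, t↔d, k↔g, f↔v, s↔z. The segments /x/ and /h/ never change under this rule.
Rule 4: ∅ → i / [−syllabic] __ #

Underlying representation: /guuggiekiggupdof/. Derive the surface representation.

guugiekigupidofi

Rule 1 (degemination): /gg/ is a geminate; the first /g/ deletes. /gg/ is a geminate; the first /g/ deletes. /guuggiekiggupdof/ → guugiekigupdof.
Rule 2 (stop-cluster i-epenthesis): /p/ and /d/ form a stop–stop cluster, so [i] is inserted between them. /guugiekigupdof/ → guugiekigupidof.
Rule 3 (regressive voicing assimilation): no segment meets the environment; /guugiekigupidof/ is unchanged.
Rule 4 (final i-epenthesis): the form ends in the consonant /f/, so [i] is inserted word-finally. /guugiekigupidof/ → guugiekigupidofi.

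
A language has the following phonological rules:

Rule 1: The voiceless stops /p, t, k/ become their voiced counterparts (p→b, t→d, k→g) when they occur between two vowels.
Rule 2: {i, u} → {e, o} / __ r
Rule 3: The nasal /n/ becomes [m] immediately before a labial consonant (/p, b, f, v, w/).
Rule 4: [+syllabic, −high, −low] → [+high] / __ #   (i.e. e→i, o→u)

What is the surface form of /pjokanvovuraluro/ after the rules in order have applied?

pjogamvovoraloru

Rule 1 (intervocalic voicing): /k/ is a voiceless stop between vowels /o/ and /a/, so it voices to [g]. /pjokanvovuraluro/ → pjoganvovuraluro.
Rule 2 (pre-rhotic lowering): /u/ is a high vowel immediately before /r/, so it lowers to [o]. /u/ is a high vowel immediately before /r/, so it lowers to [o]. /pjoganvovuraluro/ → pjoganvovoraloro.
Rule 3 (nasal place assimilation): /n/ precedes the labial consonant /v/, so it assimilates in place to [m]. /pjoganvovoraloro/ → pjogamvovoraloro.
Rule 4 (final vowel raising): /o/ is a mid vowel in word-final position, so it raises to [u]. /pjogamvovoraloro/ → pjogamvovoraloru.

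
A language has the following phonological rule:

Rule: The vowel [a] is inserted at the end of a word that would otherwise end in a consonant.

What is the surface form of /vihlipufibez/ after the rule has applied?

vihlipufibeza

the form ends in the consonant /z/, so [a] is inserted word-finally.
Surface form: [vihlipufibeza].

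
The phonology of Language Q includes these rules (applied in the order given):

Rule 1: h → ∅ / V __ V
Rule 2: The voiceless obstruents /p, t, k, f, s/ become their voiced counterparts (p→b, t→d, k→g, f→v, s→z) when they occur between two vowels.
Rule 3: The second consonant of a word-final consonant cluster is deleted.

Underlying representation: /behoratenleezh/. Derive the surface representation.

Rule 1 (intervocalic h-deletion): /h/ occurs between vowels /e/ and /o/, so it deletes. /behoratenleezh/ → beoratenleezh.
Rule 2 (intervocalic voicing): /t/ is a voiceless obstruent between vowels /a/ and /e/, so it voices to [d]. /beoratenleezh/ → beoradenleezh.
Rule 3 (final cluster simplification): /h/ is the second consonant of a word-final cluster /zh/, so it deletes. /beoradenleezh/ → beoradenleez.

beoradenleez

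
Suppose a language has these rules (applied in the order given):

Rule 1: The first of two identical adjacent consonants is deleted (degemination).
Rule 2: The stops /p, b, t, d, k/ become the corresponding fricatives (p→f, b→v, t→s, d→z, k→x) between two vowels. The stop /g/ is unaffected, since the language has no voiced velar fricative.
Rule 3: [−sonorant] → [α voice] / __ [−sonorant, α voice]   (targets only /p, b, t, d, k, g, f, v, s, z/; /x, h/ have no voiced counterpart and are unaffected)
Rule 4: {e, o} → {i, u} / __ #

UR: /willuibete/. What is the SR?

Rule 1 (degemination): /ll/ is a geminate; the first /l/ deletes. /willuibete/ → wiluibete.
Rule 2 (intervocalic spirantization): /b/ is a stop between vowels /i/ and /e/, so it spirantizes to the fricative [v]. /t/ is a stop between vowels /e/ and /e/, so it spirantizes to the fricative [s]. /wiluibete/ → wiluivese.
Rule 3 (regressive voicing assimilation): no segment meets the environment; /wiluivese/ is unchanged.
Rule 4 (final vowel raising): /e/ is a mid vowel in word-final position, so it raises to [i]. /wiluivese/ → wiluivesi.

wiluivesi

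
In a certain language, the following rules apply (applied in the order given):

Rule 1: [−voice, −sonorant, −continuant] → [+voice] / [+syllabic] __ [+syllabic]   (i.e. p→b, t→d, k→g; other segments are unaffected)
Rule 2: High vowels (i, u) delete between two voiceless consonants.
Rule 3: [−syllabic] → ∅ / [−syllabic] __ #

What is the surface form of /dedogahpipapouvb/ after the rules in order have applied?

Rule 1 (intervocalic voicing): /p/ is a voiceless stop between vowels /i/ and /a/, so it voices to [b]. /p/ is a voiceless stop between vowels /a/ and /o/, so it voices to [b]. /dedogahpipapouvb/ → dedogahpibabouvb.
Rule 2 (high vowel syncope): no segment meets the environment; /dedogahpibabouvb/ is unchanged.
Rule 3 (final cluster simplification): /b/ is the second consonant of a word-final cluster /vb/, so it deletes. /dedogahpibabouvb/ → dedogahpibabouv.

dedogahpibabouv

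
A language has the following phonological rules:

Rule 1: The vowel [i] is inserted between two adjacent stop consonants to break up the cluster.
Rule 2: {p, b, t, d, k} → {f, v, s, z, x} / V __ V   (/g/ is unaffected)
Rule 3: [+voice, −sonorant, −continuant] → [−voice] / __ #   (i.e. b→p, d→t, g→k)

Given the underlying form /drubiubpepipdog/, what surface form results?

Rule 1 (stop-cluster i-epenthesis): /b/ and /p/ form a stop–stop cluster, so [i] is inserted between them. /p/ and /d/ form a stop–stop cluster, so [i] is inserted between them. /drubiubpepipdog/ → drubiubipepipidog.
Rule 2 (intervocalic spirantization): /b/ is a stop between vowels /u/ and /i/, so it spirantizes to the fricative [v]. /b/ is a stop between vowels /u/ and /i/, so it spirantizes to the fricative [v]. /p/ is a stop between vowels /i/ and /e/, so it spirantizes to the fricative [f]. /p/ is a stop between vowels /e/ and /i/, so it spirantizes to the fricative [f]. /p/ is a stop between vowels /i/ and /i/, so it spirantizes to the fricative [f]. /d/ is a stop between vowels /i/ and /o/, so it spirantizes to the fricative [z]. /drubiubipepipidog/ → druviuvifefifizog.
Rule 3 (final devoicing): /g/ is a voiced stop in word-final position, so it devoices to [k]. /druviuvifefifizog/ → druviuvifefifizok.

druviuvifefifizok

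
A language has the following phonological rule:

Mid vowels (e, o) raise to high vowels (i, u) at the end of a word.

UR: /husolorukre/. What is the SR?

husolorukri

Scanning /husolorukre/: /o/ at position 4 is not in the conditioning environment; /o/ at position 6 is not in the conditioning environment; /e/ is a mid vowel in word-final position, so it raises to [i].
Result: [husolorukri].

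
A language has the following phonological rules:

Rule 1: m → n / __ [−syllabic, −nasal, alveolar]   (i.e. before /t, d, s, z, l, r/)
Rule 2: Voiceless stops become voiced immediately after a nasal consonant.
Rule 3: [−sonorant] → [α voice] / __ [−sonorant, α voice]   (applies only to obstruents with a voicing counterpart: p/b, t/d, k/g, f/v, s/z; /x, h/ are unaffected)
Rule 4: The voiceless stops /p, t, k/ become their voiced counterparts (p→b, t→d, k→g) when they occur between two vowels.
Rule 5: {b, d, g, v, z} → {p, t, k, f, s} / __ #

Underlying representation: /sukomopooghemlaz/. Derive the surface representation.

Rule 1 (nasal place assimilation): /m/ precedes the alveolar consonant /l/, so it assimilates in place to [n]. /sukomopooghemlaz/ → sukomopooghenlaz.
Rule 2 (post-nasal voicing): no segment meets the environment; /sukomopooghenlaz/ is unchanged.
Rule 3 (regressive voicing assimilation): /g/ precedes the voiceless obstruent /h/, so it devoices to [k] by assimilation. /sukomopooghenlaz/ → sukomopookhenlaz.
Rule 4 (intervocalic voicing): /k/ is a voiceless stop between vowels /u/ and /o/, so it voices to [g]. /p/ is a voiceless stop between vowels /o/ and /o/, so it voices to [b]. /sukomopookhenlaz/ → sugomobookhenlaz.
Rule 5 (final devoicing): /z/ is a voiced obstruent in word-final position, so it devoices to [s]. /sugomobookhenlaz/ → sugomobookhenlas.

sugomobookhenlas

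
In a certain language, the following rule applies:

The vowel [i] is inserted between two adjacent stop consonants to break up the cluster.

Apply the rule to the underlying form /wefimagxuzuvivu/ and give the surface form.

wefimagxuzuvivu

No segment of /wefimagxuzuvivu/ meets the structural description of the rule, so the form surfaces unchanged.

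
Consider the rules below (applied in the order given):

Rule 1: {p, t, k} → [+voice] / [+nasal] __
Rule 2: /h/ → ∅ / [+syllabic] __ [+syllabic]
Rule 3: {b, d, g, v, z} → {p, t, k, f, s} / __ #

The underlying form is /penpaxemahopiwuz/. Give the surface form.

Rule 1 (post-nasal voicing): /p/ is a voiceless stop immediately after the nasal /n/, so it voices to [b]. /penpaxemahopiwuz/ → penbaxemahopiwuz.
Rule 2 (intervocalic h-deletion): /h/ occurs between vowels /a/ and /o/, so it deletes. /penbaxemahopiwuz/ → penbaxemaopiwuz.
Rule 3 (final devoicing): /z/ is a voiced obstruent in word-final position, so it devoices to [s]. /penbaxemaopiwuz/ → penbaxemaopiwus.

penbaxemaopiwus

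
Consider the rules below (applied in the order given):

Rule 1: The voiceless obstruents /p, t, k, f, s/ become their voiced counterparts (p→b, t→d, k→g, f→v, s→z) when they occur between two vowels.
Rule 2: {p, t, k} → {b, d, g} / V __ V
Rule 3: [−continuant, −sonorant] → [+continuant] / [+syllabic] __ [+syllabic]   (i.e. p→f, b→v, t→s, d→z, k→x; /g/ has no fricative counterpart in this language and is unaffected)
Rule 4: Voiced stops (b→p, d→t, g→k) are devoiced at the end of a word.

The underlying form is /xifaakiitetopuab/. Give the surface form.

xivaagiizezovuap

Rule 1 (intervocalic voicing): /f/ is a voiceless obstruent between vowels /i/ and /a/, so it voices to [v]. /k/ is a voiceless obstruent between vowels /a/ and /i/, so it voices to [g]. /t/ is a voiceless obstruent between vowels /i/ and /e/, so it voices to [d]. /t/ is a voiceless obstruent between vowels /e/ and /o/, so it voices to [d]. /p/ is a voiceless obstruent between vowels /o/ and /u/, so it voices to [b]. /xifaakiitetopuab/ → xivaagiidedobuab.
Rule 2 (intervocalic voicing): no segment meets the environment; /xivaagiidedobuab/ is unchanged.
Rule 3 (intervocalic spirantization): /d/ is a stop between vowels /i/ and /e/, so it spirantizes to the fricative [z]. /d/ is a stop between vowels /e/ and /o/, so it spirantizes to the fricative [z]. /b/ is a stop between vowels /o/ and /u/, so it spirantizes to the fricative [v]. /xivaagiidedobuab/ → xivaagiizezovuab.
Rule 4 (final devoicing): /b/ is a voiced stop in word-final position, so it devoices to [p]. /xivaagiizezovuab/ → xivaagiizezovuap.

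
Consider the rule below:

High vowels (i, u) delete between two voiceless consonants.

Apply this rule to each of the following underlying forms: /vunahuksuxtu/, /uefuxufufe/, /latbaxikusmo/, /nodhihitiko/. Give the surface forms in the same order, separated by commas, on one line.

/vunahuksuxtu/: /u/ is a high vowel flanked by voiceless consonants /h/ and /k/, so it deletes. /u/ is a high vowel flanked by voiceless consonants /s/ and /x/, so it deletes. → [vunahksxtu].
/uefuxufufe/: /u/ is a high vowel flanked by voiceless consonants /f/ and /x/, so it deletes. /u/ is a high vowel flanked by voiceless consonants /x/ and /f/, so it deletes. /u/ is a high vowel flanked by voiceless consonants /f/ and /f/, so it deletes. → [uefxffe].
/latbaxikusmo/: /i/ is a high vowel flanked by voiceless consonants /x/ and /k/, so it deletes. /u/ is a high vowel flanked by voiceless consonants /k/ and /s/, so it deletes. → [latbaxksmo].
/nodhihitiko/: /i/ is a high vowel flanked by voiceless consonants /h/ and /h/, so it deletes. /i/ is a high vowel flanked by voiceless consonants /h/ and /t/, so it deletes. /i/ is a high vowel flanked by voiceless consonants /t/ and /k/, so it deletes. → [nodhhtko].

vunahksxtu, uefxffe, latbaxksmo, nodhhtko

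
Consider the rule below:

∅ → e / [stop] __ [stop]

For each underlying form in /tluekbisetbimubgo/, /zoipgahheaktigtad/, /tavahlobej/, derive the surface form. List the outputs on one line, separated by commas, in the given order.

tluekebisetebimubego, zoipegahheaketigetad, tavahlobej

/tluekbisetbimubgo/: /k/ and /b/ form a stop–stop cluster, so [e] is inserted between them. /t/ and /b/ form a stop–stop cluster, so [e] is inserted between them. /b/ and /g/ form a stop–stop cluster, so [e] is inserted between them. → [tluekebisetebimubego].
/zoipgahheaktigtad/: /p/ and /g/ form a stop–stop cluster, so [e] is inserted between them. /k/ and /t/ form a stop–stop cluster, so [e] is inserted between them. /g/ and /t/ form a stop–stop cluster, so [e] is inserted between them. → [zoipegahheaketigetad].
/tavahlobej/: the rule's environment is not met; surfaces unchanged as [tavahlobej].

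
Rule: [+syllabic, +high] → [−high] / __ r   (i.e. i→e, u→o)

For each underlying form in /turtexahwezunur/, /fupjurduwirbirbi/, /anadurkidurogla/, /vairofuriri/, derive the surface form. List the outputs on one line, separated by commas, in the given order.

tortexahwezunor, fupjorduwerberbi, anadorkidorogla, vaeroforeri

/turtexahwezunur/: /u/ is a high vowel immediately before /r/, so it lowers to [o]. /u/ is a high vowel immediately before /r/, so it lowers to [o]. → [tortexahwezunor].
/fupjurduwirbirbi/: /u/ is a high vowel immediately before /r/, so it lowers to [o]. /i/ is a high vowel immediately before /r/, so it lowers to [e]. /i/ is a high vowel immediately before /r/, so it lowers to [e]. → [fupjorduwerberbi].
/anadurkidurogla/: /u/ is a high vowel immediately before /r/, so it lowers to [o]. /u/ is a high vowel immediately before /r/, so it lowers to [o]. → [anadorkidorogla].
/vairofuriri/: /i/ is a high vowel immediately before /r/, so it lowers to [e]. /u/ is a high vowel immediately before /r/, so it lowers to [o]. /i/ is a high vowel immediately before /r/, so it lowers to [e]. → [vaeroforeri].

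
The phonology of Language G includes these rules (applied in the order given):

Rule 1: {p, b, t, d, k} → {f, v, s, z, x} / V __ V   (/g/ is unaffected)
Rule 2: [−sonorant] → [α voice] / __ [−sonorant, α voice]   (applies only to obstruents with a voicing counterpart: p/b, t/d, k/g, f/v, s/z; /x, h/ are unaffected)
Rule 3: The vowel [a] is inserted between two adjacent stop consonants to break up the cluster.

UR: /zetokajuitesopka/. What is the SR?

Rule 1 (intervocalic spirantization): /t/ is a stop between vowels /e/ and /o/, so it spirantizes to the fricative [s]. /k/ is a stop between vowels /o/ and /a/, so it spirantizes to the fricative [x]. /t/ is a stop between vowels /i/ and /e/, so it spirantizes to the fricative [s]. /zetokajuitesopka/ → zesoxajuisesopka.
Rule 2 (regressive voicing assimilation): no segment meets the environment; /zesoxajuisesopka/ is unchanged.
Rule 3 (stop-cluster a-epenthesis): /p/ and /k/ form a stop–stop cluster, so [a] is inserted between them. /zesoxajuisesopka/ → zesoxajuisesopaka.

zesoxajuisesopaka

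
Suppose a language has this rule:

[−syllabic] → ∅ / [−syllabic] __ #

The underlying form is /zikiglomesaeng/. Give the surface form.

zikiglomesaen

/g/ is the second consonant of a word-final cluster /ng/, so it deletes.
Surface form: [zikiglomesaen].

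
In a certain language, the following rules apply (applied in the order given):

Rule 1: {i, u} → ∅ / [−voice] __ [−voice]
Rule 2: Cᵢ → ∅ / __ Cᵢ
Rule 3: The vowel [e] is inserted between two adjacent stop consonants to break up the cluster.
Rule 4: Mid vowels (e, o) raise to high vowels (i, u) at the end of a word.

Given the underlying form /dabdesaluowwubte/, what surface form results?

Rule 1 (high vowel syncope): no segment meets the environment; /dabdesaluowwubte/ is unchanged.
Rule 2 (degemination): /ww/ is a geminate; the first /w/ deletes. /dabdesaluowwubte/ → dabdesaluowubte.
Rule 3 (stop-cluster e-epenthesis): /b/ and /d/ form a stop–stop cluster, so [e] is inserted between them. /b/ and /t/ form a stop–stop cluster, so [e] is inserted between them. /dabdesaluowubte/ → dabedesaluowubete.
Rule 4 (final vowel raising): /e/ is a mid vowel in word-final position, so it raises to [i]. /dabedesaluowubete/ → dabedesaluowubeti.

dabedesaluowubeti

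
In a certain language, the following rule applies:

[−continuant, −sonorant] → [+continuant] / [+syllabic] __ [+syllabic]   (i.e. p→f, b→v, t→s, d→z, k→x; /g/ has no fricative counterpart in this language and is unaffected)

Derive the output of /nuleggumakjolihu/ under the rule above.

No segment of /nuleggumakjolihu/ meets the structural description of the rule, so the form surfaces unchanged.

nuleggumakjolihu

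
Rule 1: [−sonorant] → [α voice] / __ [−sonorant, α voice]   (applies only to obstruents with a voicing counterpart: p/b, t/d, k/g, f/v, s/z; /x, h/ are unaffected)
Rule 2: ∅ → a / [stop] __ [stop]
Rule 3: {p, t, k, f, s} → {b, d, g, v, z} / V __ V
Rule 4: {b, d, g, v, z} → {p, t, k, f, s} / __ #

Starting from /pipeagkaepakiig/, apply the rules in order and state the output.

pibeagagaebagiik

Rule 1 (regressive voicing assimilation): /g/ precedes the voiceless obstruent /k/, so it devoices to [k] by assimilation. /pipeagkaepakiig/ → pipeakkaepakiig.
Rule 2 (stop-cluster a-epenthesis): /k/ and /k/ form a stop–stop cluster, so [a] is inserted between them. /pipeakkaepakiig/ → pipeakakaepakiig.
Rule 3 (intervocalic voicing): /p/ is a voiceless obstruent between vowels /i/ and /e/, so it voices to [b]. /k/ is a voiceless obstruent between vowels /a/ and /a/, so it voices to [g]. /k/ is a voiceless obstruent between vowels /a/ and /a/, so it voices to [g]. /p/ is a voiceless obstruent between vowels /e/ and /a/, so it voices to [b]. /k/ is a voiceless obstruent between vowels /a/ and /i/, so it voices to [g]. /pipeakakaepakiig/ → pibeagagaebagiig.
Rule 4 (final devoicing): /g/ is a voiced obstruent in word-final position, so it devoices to [k]. /pibeagagaebagiig/ → pibeagagaebagiik.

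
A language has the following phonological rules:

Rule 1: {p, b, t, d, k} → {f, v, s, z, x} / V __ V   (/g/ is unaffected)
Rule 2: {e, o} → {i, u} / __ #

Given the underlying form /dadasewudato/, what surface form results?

dazasewuzasu

Rule 1 (intervocalic spirantization): /d/ is a stop between vowels /a/ and /a/, so it spirantizes to the fricative [z]. /d/ is a stop between vowels /u/ and /a/, so it spirantizes to the fricative [z]. /t/ is a stop between vowels /a/ and /o/, so it spirantizes to the fricative [s]. /dadasewudato/ → dazasewuzaso.
Rule 2 (final vowel raising): /o/ is a mid vowel in word-final position, so it raises to [u]. /dazasewuzaso/ → dazasewuzasu.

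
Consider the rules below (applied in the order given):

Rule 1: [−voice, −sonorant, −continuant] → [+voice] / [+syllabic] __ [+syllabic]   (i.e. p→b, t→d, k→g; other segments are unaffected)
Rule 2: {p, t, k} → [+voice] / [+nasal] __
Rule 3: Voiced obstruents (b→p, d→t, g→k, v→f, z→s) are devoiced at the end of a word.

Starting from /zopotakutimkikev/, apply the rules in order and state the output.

Rule 1 (intervocalic voicing): /p/ is a voiceless stop between vowels /o/ and /o/, so it voices to [b]. /t/ is a voiceless stop between vowels /o/ and /a/, so it voices to [d]. /k/ is a voiceless stop between vowels /a/ and /u/, so it voices to [g]. /t/ is a voiceless stop between vowels /u/ and /i/, so it voices to [d]. /k/ is a voiceless stop between vowels /i/ and /e/, so it voices to [g]. /zopotakutimkikev/ → zobodagudimkigev.
Rule 2 (post-nasal voicing): /k/ is a voiceless stop immediately after the nasal /m/, so it voices to [g]. /zobodagudimkigev/ → zobodagudimgigev.
Rule 3 (final devoicing): /v/ is a voiced obstruent in word-final position, so it devoices to [f]. /zobodagudimgigev/ → zobodagudimgigef.

zobodagudimgigef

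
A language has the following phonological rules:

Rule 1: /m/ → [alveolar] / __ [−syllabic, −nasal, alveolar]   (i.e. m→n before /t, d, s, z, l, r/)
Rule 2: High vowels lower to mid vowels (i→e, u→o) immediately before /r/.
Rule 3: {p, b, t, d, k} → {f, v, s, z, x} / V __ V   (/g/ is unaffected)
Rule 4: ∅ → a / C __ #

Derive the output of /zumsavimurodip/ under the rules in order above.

Rule 1 (nasal place assimilation): /m/ precedes the alveolar consonant /s/, so it assimilates in place to [n]. /zumsavimurodip/ → zunsavimurodip.
Rule 2 (pre-rhotic lowering): /u/ is a high vowel immediately before /r/, so it lowers to [o]. /zunsavimurodip/ → zunsavimorodip.
Rule 3 (intervocalic spirantization): /d/ is a stop between vowels /o/ and /i/, so it spirantizes to the fricative [z]. /zunsavimorodip/ → zunsavimorozip.
Rule 4 (final a-epenthesis): the form ends in the consonant /p/, so [a] is inserted word-finally. /zunsavimorozip/ → zunsavimorozipa.

zunsavimorozipa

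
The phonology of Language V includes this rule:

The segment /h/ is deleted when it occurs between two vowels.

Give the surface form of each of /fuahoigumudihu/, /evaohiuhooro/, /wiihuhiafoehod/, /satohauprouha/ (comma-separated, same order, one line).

fuaoigumudiu, evaoiuooro, wiiuiafoeod, satoauproua

/fuahoigumudihu/: /h/ occurs between vowels /a/ and /o/, so it deletes. /h/ occurs between vowels /i/ and /u/, so it deletes. → [fuaoigumudiu].
/evaohiuhooro/: /h/ occurs between vowels /o/ and /i/, so it deletes. /h/ occurs between vowels /u/ and /o/, so it deletes. → [evaoiuooro].
/wiihuhiafoehod/: /h/ occurs between vowels /i/ and /u/, so it deletes. /h/ occurs between vowels /u/ and /i/, so it deletes. /h/ occurs between vowels /e/ and /o/, so it deletes. → [wiiuiafoeod].
/satohauprouha/: /h/ occurs between vowels /o/ and /a/, so it deletes. /h/ occurs between vowels /u/ and /a/, so it deletes. → [satoauproua].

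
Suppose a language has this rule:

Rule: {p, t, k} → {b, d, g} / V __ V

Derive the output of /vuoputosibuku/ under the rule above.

vuobudosibugu

/p/ is a voiceless stop between vowels /o/ and /u/, so it voices to [b].
/t/ is a voiceless stop between vowels /u/ and /o/, so it voices to [d].
/k/ is a voiceless stop between vowels /u/ and /u/, so it voices to [g].
Surface form: [vuobudosibugu].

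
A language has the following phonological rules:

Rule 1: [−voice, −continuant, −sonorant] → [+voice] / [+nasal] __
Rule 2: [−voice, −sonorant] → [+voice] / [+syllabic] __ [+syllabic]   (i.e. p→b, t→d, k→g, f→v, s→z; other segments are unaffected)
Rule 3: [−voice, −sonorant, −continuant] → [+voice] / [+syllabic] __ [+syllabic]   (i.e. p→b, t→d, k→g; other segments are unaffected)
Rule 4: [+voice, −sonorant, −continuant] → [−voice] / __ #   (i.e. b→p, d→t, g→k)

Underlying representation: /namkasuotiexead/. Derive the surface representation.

Rule 1 (post-nasal voicing): /k/ is a voiceless stop immediately after the nasal /m/, so it voices to [g]. /namkasuotiexead/ → namgasuotiexead.
Rule 2 (intervocalic voicing): /s/ is a voiceless obstruent between vowels /a/ and /u/, so it voices to [z]. /t/ is a voiceless obstruent between vowels /o/ and /i/, so it voices to [d]. /namgasuotiexead/ → namgazuodiexead.
Rule 3 (intervocalic voicing): no segment meets the environment; /namgazuodiexead/ is unchanged.
Rule 4 (final devoicing): /d/ is a voiced stop in word-final position, so it devoices to [t]. /namgazuodiexead/ → namgazuodiexeat.

namgazuodiexeat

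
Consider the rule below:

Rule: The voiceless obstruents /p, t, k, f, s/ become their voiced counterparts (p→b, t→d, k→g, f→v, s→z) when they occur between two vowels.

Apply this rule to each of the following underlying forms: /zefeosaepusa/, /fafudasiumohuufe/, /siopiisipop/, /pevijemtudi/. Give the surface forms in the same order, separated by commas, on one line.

zeveozaebuza, favudaziumohuuve, siobiizibop, pevijemtudi

/zefeosaepusa/: /f/ is a voiceless obstruent between vowels /e/ and /e/, so it voices to [v]. /s/ is a voiceless obstruent between vowels /o/ and /a/, so it voices to [z]. /p/ is a voiceless obstruent between vowels /e/ and /u/, so it voices to [b]. /s/ is a voiceless obstruent between vowels /u/ and /a/, so it voices to [z]. → [zeveozaebuza].
/fafudasiumohuufe/: /f/ is a voiceless obstruent between vowels /a/ and /u/, so it voices to [v]. /s/ is a voiceless obstruent between vowels /a/ and /i/, so it voices to [z]. /f/ is a voiceless obstruent between vowels /u/ and /e/, so it voices to [v]. → [favudaziumohuuve].
/siopiisipop/: /p/ is a voiceless obstruent between vowels /o/ and /i/, so it voices to [b]. /s/ is a voiceless obstruent between vowels /i/ and /i/, so it voices to [z]. /p/ is a voiceless obstruent between vowels /i/ and /o/, so it voices to [b]. → [siobiizibop].
/pevijemtudi/: the rule's environment is not met; surfaces unchanged as [pevijemtudi].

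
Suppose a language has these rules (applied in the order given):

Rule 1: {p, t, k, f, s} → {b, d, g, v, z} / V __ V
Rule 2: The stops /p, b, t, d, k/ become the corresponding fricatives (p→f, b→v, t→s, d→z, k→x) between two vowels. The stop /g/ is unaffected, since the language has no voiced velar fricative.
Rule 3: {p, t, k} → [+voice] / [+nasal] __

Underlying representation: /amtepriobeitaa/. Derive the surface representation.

Rule 1 (intervocalic voicing): /t/ is a voiceless obstruent between vowels /i/ and /a/, so it voices to [d]. /amtepriobeitaa/ → amtepriobeidaa.
Rule 2 (intervocalic spirantization): /b/ is a stop between vowels /o/ and /e/, so it spirantizes to the fricative [v]. /d/ is a stop between vowels /i/ and /a/, so it spirantizes to the fricative [z]. /amtepriobeidaa/ → amteprioveizaa.
Rule 3 (post-nasal voicing): /t/ is a voiceless stop immediately after the nasal /m/, so it voices to [d]. /amteprioveizaa/ → amdeprioveizaa.

amdeprioveizaa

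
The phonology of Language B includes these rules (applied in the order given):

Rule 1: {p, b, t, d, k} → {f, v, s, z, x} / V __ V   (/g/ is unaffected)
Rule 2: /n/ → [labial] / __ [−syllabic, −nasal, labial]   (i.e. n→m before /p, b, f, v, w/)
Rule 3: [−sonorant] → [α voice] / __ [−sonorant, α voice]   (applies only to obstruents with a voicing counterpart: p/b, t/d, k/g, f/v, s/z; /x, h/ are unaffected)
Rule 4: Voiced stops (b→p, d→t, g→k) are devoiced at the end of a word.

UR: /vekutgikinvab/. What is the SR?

Rule 1 (intervocalic spirantization): /k/ is a stop between vowels /e/ and /u/, so it spirantizes to the fricative [x]. /k/ is a stop between vowels /i/ and /i/, so it spirantizes to the fricative [x]. /vekutgikinvab/ → vexutgixinvab.
Rule 2 (nasal place assimilation): /n/ precedes the labial consonant /v/, so it assimilates in place to [m]. /vexutgixinvab/ → vexutgiximvab.
Rule 3 (regressive voicing assimilation): /t/ precedes the voiced obstruent /g/, so it voices to [d] by assimilation. /vexutgiximvab/ → vexudgiximvab.
Rule 4 (final devoicing): /b/ is a voiced stop in word-final position, so it devoices to [p]. /vexudgiximvab/ → vexudgiximvap.

vexudgiximvap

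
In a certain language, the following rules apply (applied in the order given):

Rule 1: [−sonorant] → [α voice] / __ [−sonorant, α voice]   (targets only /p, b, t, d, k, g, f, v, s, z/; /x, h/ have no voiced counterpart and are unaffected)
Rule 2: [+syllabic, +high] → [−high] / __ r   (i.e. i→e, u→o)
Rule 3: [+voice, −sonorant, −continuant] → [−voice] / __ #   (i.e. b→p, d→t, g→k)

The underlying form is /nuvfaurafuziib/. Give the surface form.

nuffaorafuziip

Rule 1 (regressive voicing assimilation): /v/ precedes the voiceless obstruent /f/, so it devoices to [f] by assimilation. /nuvfaurafuziib/ → nuffaurafuziib.
Rule 2 (pre-rhotic lowering): /u/ is a high vowel immediately before /r/, so it lowers to [o]. /nuffaurafuziib/ → nuffaorafuziib.
Rule 3 (final devoicing): /b/ is a voiced stop in word-final position, so it devoices to [p]. /nuffaorafuziib/ → nuffaorafuziip.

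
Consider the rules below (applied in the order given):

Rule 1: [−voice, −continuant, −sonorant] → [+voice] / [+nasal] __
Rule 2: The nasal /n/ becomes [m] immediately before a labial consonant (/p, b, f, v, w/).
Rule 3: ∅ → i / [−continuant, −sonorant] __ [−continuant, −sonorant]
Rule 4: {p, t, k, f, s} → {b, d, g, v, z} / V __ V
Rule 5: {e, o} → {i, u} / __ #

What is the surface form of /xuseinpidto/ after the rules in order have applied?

xuzeimbididu

Rule 1 (post-nasal voicing): /p/ is a voiceless stop immediately after the nasal /n/, so it voices to [b]. /xuseinpidto/ → xuseinbidto.
Rule 2 (nasal place assimilation): /n/ precedes the labial consonant /b/, so it assimilates in place to [m]. /xuseinbidto/ → xuseimbidto.
Rule 3 (stop-cluster i-epenthesis): /d/ and /t/ form a stop–stop cluster, so [i] is inserted between them. /xuseimbidto/ → xuseimbidito.
Rule 4 (intervocalic voicing): /s/ is a voiceless obstruent between vowels /u/ and /e/, so it voices to [z]. /t/ is a voiceless obstruent between vowels /i/ and /o/, so it voices to [d]. /xuseimbidito/ → xuzeimbidido.
Rule 5 (final vowel raising): /o/ is a mid vowel in word-final position, so it raises to [u]. /xuzeimbidido/ → xuzeimbididu.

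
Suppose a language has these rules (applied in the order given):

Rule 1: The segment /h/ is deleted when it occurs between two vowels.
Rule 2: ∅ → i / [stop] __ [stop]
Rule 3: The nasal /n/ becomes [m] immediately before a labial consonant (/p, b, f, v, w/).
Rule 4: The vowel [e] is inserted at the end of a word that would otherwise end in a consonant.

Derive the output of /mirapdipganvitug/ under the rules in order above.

Rule 1 (intervocalic h-deletion): no segment meets the environment; /mirapdipganvitug/ is unchanged.
Rule 2 (stop-cluster i-epenthesis): /p/ and /d/ form a stop–stop cluster, so [i] is inserted between them. /p/ and /g/ form a stop–stop cluster, so [i] is inserted between them. /mirapdipganvitug/ → mirapidipiganvitug.
Rule 3 (nasal place assimilation): /n/ precedes the labial consonant /v/, so it assimilates in place to [m]. /mirapidipiganvitug/ → mirapidipigamvitug.
Rule 4 (final e-epenthesis): the form ends in the consonant /g/, so [e] is inserted word-finally. /mirapidipigamvitug/ → mirapidipigamvituge.

mirapidipigamvituge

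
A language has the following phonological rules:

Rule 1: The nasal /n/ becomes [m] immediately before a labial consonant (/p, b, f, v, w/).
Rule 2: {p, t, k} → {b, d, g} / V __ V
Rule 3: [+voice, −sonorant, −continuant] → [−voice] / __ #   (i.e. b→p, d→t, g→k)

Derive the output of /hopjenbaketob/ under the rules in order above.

hopjembagedop

Rule 1 (nasal place assimilation): /n/ precedes the labial consonant /b/, so it assimilates in place to [m]. /hopjenbaketob/ → hopjembaketob.
Rule 2 (intervocalic voicing): /k/ is a voiceless stop between vowels /a/ and /e/, so it voices to [g]. /t/ is a voiceless stop between vowels /e/ and /o/, so it voices to [d]. /hopjembaketob/ → hopjembagedob.
Rule 3 (final devoicing): /b/ is a voiced stop in word-final position, so it devoices to [p]. /hopjembagedob/ → hopjembagedop.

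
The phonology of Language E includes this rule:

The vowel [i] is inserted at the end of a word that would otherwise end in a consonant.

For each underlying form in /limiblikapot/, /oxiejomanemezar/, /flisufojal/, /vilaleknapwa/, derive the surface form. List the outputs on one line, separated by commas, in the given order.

/limiblikapot/: the form ends in the consonant /t/, so [i] is inserted word-finally. → [limiblikapoti].
/oxiejomanemezar/: the form ends in the consonant /r/, so [i] is inserted word-finally. → [oxiejomanemezari].
/flisufojal/: the form ends in the consonant /l/, so [i] is inserted word-finally. → [flisufojali].
/vilaleknapwa/: the rule's environment is not met; surfaces unchanged as [vilaleknapwa].

limiblikapoti, oxiejomanemezari, flisufojali, vilaleknapwa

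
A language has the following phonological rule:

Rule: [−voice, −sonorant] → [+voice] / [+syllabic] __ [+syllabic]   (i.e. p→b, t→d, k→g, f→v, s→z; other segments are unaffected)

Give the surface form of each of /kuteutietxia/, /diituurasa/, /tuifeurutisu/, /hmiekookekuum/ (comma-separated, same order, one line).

/kuteutietxia/: /t/ is a voiceless obstruent between vowels /u/ and /e/, so it voices to [d]. /t/ is a voiceless obstruent between vowels /u/ and /i/, so it voices to [d]. → [kudeudietxia].
/diituurasa/: /t/ is a voiceless obstruent between vowels /i/ and /u/, so it voices to [d]. /s/ is a voiceless obstruent between vowels /a/ and /a/, so it voices to [z]. → [diiduuraza].
/tuifeurutisu/: /f/ is a voiceless obstruent between vowels /i/ and /e/, so it voices to [v]. /t/ is a voiceless obstruent between vowels /u/ and /i/, so it voices to [d]. /s/ is a voiceless obstruent between vowels /i/ and /u/, so it voices to [z]. → [tuiveurudizu].
/hmiekookekuum/: /k/ is a voiceless obstruent between vowels /e/ and /o/, so it voices to [g]. /k/ is a voiceless obstruent between vowels /o/ and /e/, so it voices to [g]. /k/ is a voiceless obstruent between vowels /e/ and /u/, so it voices to [g]. → [hmiegoogeguum].

kudeudietxia, diiduuraza, tuiveurudizu, hmiegoogeguum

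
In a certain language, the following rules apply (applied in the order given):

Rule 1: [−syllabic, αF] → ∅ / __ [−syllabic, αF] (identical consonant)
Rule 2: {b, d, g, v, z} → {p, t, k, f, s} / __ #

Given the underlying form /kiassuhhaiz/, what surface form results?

kiasuhais

Rule 1 (degemination): /ss/ is a geminate; the first /s/ deletes. /hh/ is a geminate; the first /h/ deletes. /kiassuhhaiz/ → kiasuhaiz.
Rule 2 (final devoicing): /z/ is a voiced obstruent in word-final position, so it devoices to [s]. /kiasuhaiz/ → kiasuhais.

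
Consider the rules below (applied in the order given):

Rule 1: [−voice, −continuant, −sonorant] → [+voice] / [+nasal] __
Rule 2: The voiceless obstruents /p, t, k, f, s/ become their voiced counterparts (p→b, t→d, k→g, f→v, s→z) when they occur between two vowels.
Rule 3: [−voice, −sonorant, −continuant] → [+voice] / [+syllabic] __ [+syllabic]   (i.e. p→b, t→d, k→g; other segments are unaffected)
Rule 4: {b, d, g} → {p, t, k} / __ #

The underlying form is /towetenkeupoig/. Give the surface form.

towedengeuboik

Rule 1 (post-nasal voicing): /k/ is a voiceless stop immediately after the nasal /n/, so it voices to [g]. /towetenkeupoig/ → towetengeupoig.
Rule 2 (intervocalic voicing): /t/ is a voiceless obstruent between vowels /e/ and /e/, so it voices to [d]. /p/ is a voiceless obstruent between vowels /u/ and /o/, so it voices to [b]. /towetengeupoig/ → towedengeuboig.
Rule 3 (intervocalic voicing): no segment meets the environment; /towedengeuboig/ is unchanged.
Rule 4 (final devoicing): /g/ is a voiced stop in word-final position, so it devoices to [k]. /towedengeuboig/ → towedengeuboik.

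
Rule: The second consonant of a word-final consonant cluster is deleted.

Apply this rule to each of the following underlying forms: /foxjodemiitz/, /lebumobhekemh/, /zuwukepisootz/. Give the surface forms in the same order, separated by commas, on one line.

/foxjodemiitz/: /z/ is the second consonant of a word-final cluster /tz/, so it deletes. → [foxjodemiit].
/lebumobhekemh/: /h/ is the second consonant of a word-final cluster /mh/, so it deletes. → [lebumobhekem].
/zuwukepisootz/: /z/ is the second consonant of a word-final cluster /tz/, so it deletes. → [zuwukepisoot].

foxjodemiit, lebumobhekem, zuwukepisoot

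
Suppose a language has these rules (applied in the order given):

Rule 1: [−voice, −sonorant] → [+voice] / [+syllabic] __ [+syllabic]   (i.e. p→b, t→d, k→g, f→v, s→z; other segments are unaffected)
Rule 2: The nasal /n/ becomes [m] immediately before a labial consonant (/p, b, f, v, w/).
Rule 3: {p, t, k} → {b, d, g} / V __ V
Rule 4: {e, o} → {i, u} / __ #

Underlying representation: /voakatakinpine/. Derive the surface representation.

Rule 1 (intervocalic voicing): /k/ is a voiceless obstruent between vowels /a/ and /a/, so it voices to [g]. /t/ is a voiceless obstruent between vowels /a/ and /a/, so it voices to [d]. /k/ is a voiceless obstruent between vowels /a/ and /i/, so it voices to [g]. /voakatakinpine/ → voagadaginpine.
Rule 2 (nasal place assimilation): /n/ precedes the labial consonant /p/, so it assimilates in place to [m]. /voagadaginpine/ → voagadagimpine.
Rule 3 (intervocalic voicing): no segment meets the environment; /voagadagimpine/ is unchanged.
Rule 4 (final vowel raising): /e/ is a mid vowel in word-final position, so it raises to [i]. /voagadagimpine/ → voagadagimpini.

voagadagimpini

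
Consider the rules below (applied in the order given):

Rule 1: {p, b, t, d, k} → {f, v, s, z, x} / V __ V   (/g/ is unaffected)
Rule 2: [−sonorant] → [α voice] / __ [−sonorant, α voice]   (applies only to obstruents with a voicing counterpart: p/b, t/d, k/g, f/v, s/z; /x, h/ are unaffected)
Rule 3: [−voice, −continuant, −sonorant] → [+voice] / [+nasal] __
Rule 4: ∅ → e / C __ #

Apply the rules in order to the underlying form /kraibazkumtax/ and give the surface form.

Rule 1 (intervocalic spirantization): /b/ is a stop between vowels /i/ and /a/, so it spirantizes to the fricative [v]. /kraibazkumtax/ → kraivazkumtax.
Rule 2 (regressive voicing assimilation): /z/ precedes the voiceless obstruent /k/, so it devoices to [s] by assimilation. /kraivazkumtax/ → kraivaskumtax.
Rule 3 (post-nasal voicing): /t/ is a voiceless stop immediately after the nasal /m/, so it voices to [d]. /kraivaskumtax/ → kraivaskumdax.
Rule 4 (final e-epenthesis): the form ends in the consonant /x/, so [e] is inserted word-finally. /kraivaskumdax/ → kraivaskumdaxe.

kraivaskumdaxe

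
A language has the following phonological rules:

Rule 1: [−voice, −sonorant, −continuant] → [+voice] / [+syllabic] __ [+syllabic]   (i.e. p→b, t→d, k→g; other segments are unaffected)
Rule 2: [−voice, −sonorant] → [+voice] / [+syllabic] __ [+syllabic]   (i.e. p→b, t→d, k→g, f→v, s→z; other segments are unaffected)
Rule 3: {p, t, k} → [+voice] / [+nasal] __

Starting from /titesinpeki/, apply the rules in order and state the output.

Rule 1 (intervocalic voicing): /t/ is a voiceless stop between vowels /i/ and /e/, so it voices to [d]. /k/ is a voiceless stop between vowels /e/ and /i/, so it voices to [g]. /titesinpeki/ → tidesinpegi.
Rule 2 (intervocalic voicing): /s/ is a voiceless obstruent between vowels /e/ and /i/, so it voices to [z]. /tidesinpegi/ → tidezinpegi.
Rule 3 (post-nasal voicing): /p/ is a voiceless stop immediately after the nasal /n/, so it voices to [b]. /tidezinpegi/ → tidezinbegi.

tidezinbegi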